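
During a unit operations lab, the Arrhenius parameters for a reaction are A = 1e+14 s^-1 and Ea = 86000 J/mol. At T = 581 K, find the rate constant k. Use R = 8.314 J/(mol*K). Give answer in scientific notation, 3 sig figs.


k = A * exp(-Ea/(R*T))
k = 1e+14 * exp(-86000 / (8.314 * 581))
k = 1e+14 * exp(-17.803783)
k = 1.85e+06


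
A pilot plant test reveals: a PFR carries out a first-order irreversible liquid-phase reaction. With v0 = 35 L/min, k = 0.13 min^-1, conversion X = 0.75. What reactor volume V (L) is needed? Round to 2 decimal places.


V = (v0/k) * ln(1/(1-X))
V = (35/0.13) * ln(1/(1-0.75))
V = 269.230769 * ln(4.0)
V = 269.230769 * 1.386294
V = 373.23 L


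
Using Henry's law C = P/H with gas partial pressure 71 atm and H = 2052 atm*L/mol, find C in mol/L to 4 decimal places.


C = P / H
C = 71 / 2052
C = 0.0346 mol/L


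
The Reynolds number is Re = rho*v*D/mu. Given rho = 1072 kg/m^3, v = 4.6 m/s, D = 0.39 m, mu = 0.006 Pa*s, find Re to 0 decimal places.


Re = rho * v * D / mu
Re = 1072 * 4.6 * 0.39 / 0.006
Re = 1923.168 / 0.006
Re = 320528


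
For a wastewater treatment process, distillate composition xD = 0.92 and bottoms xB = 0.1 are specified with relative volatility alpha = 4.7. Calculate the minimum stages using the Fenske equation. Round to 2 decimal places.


N_min = ln((xD*(1-xB))/(xB*(1-xD))) / ln(alpha)
Numerator inside ln: 0.828 / 0.008 = 103.5
ln(103.5) = 4.639572
ln(alpha) = ln(4.7) = 1.547563
N_min = 4.639572 / 1.547563 = 3.00


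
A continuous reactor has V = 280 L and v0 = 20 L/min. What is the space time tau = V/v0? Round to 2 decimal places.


tau = V / v0
tau = 280 / 20
tau = 14.00 min


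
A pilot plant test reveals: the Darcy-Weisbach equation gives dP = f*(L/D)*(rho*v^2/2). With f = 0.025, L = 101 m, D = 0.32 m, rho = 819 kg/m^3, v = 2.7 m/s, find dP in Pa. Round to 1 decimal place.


dP = f * (L/D) * (rho*v^2/2)
dP = 0.025 * (101/0.32) * (819*2.7^2/2)
L/D = 315.625
rho*v^2/2 = 819*7.29/2 = 2985.255
dP = 0.025 * 315.625 * 2985.255
dP = 23555.5 Pa


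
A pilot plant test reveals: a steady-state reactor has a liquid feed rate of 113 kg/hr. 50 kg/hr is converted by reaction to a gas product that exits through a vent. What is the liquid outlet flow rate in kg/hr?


Steady-state mass balance on the main outlet: F_out = F_in - F_removed
F_out = 113 - 50
F_out = 63 kg/hr


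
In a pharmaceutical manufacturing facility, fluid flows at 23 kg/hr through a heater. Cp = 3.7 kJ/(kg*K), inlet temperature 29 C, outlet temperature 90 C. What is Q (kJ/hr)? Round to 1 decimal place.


Q = m_dot * Cp * (T2 - T1)
Q = 23 * 3.7 * (90 - 29)
Q = 23 * 3.7 * 61
Q = 5191.1 kJ/hr


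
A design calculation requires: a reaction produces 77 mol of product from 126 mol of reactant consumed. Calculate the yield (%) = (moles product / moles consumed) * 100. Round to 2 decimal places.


Yield = (moles product / moles consumed) * 100%
Yield = (77 / 126) * 100
Yield = 0.6111 * 100
Yield = 61.11%


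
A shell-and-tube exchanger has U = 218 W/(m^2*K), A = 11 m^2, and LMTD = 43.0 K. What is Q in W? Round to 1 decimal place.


Q = U * A * LMTD
Q = 218 * 11 * 43.0
Q = 103114.0 W


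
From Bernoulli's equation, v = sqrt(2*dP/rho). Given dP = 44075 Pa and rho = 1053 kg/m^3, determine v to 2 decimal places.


v = sqrt(2*dP/rho)
v = sqrt(2*44075/1053)
v = sqrt(83.7132)
v = 9.15 m/s


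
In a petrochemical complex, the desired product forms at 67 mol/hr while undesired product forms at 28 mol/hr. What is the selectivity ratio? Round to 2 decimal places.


S = desired product rate / undesired product rate
S = 67 / 28
S = 2.39


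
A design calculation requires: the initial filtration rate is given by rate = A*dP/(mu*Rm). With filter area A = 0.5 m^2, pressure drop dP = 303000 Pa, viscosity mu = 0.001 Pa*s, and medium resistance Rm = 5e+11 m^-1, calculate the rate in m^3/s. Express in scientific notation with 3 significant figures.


rate = A * dP / (mu * Rm)
rate = 0.5 * 303000 / (0.001 * 5e+11)
rate = 151500.0 / 5.000e+08
rate = 3.03e-04 m^3/s


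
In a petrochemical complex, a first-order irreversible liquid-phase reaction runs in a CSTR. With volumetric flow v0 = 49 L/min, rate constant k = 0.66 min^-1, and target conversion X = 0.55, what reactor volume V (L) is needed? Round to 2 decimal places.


V = v0 * X / (k * (1 - X))
V = 49 * 0.55 / (0.66 * (1 - 0.55))
V = 26.95 / (0.66 * 0.45)
V = 26.95 / 0.297
V = 90.74 L


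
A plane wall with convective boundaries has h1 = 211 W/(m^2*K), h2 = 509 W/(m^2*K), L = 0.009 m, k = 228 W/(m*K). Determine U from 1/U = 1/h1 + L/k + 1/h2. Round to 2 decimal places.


1/U = 1/h1 + L/k + 1/h2
1/U = 1/211 + 0.009/228 + 1/509
1/U = 0.0047393365 + 3.94737e-05 + 0.0019646365
1/U = 0.0067434467
U = 148.29 W/(m^2*K)


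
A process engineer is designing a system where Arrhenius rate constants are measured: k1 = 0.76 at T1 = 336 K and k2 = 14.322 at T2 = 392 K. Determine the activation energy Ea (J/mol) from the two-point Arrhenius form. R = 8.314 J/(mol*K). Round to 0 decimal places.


Ea = R * ln(k2/k1) / (1/T1 - 1/T2)
ln(k2/k1) = ln(14.322/0.76) = 2.9362337
1/T1 - 1/T2 = 1/336 - 1/392 = 0.000425170068
Ea = 8.314 * 2.9362337 / 0.000425170068
Ea = 57417 J/mol


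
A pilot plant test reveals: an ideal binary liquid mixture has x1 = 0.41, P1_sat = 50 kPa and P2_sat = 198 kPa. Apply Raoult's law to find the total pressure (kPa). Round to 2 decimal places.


P = x1*P1_sat + x2*P2_sat
x2 = 1 - x1 = 1 - 0.41 = 0.59
P = 0.41*50 + 0.59*198
P = 20.5 + 116.82
P = 137.32 kPa


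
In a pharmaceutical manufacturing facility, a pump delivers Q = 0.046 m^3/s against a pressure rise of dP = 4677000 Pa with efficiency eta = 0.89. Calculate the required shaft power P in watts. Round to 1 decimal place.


P = Q * dP / eta
P = 0.046 * 4677000 / 0.89
P = 215142.0 / 0.89
P = 241732.6 W


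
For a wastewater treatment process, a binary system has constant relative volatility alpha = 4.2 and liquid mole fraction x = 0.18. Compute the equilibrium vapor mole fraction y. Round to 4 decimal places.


y = alpha*x / (1 + (alpha-1)*x)
y = 4.2*0.18 / (1 + (4.2-1)*0.18)
y = 0.756 / (1 + 0.576)
y = 0.756 / 1.576
y = 0.4797


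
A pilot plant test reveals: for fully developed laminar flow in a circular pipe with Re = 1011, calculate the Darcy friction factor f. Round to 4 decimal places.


f = 64 / Re
f = 64 / 1011
f = 0.0633


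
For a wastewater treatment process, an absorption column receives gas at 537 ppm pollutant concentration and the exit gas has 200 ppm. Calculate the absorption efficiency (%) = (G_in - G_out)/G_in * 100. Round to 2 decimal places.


Efficiency = (G_in - G_out) / G_in * 100%
Efficiency = (537 - 200) / 537 * 100
Efficiency = 337 / 537 * 100
Efficiency = 62.76%


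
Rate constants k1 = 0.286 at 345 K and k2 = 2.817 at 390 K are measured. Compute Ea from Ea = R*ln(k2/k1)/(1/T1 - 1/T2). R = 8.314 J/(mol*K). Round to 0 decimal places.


Ea = R * ln(k2/k1) / (1/T1 - 1/T2)
ln(k2/k1) = ln(2.817/0.286) = 2.287436
1/T1 - 1/T2 = 1/345 - 1/390 = 0.000334448161
Ea = 8.314 * 2.287436 / 0.000334448161
Ea = 56863 J/mol


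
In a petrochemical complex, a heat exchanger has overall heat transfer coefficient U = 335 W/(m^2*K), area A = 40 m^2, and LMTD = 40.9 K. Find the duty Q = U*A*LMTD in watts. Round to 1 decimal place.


Q = U * A * LMTD
Q = 335 * 40 * 40.9
Q = 548060.0 W


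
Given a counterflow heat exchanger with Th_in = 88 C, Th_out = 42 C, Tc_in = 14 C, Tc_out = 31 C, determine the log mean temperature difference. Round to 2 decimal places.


dT1 = Th_in - Tc_out = 88 - 31 = 57
dT2 = Th_out - Tc_in = 42 - 14 = 28
LMTD = (dT1 - dT2) / ln(dT1/dT2)
LMTD = (57 - 28) / ln(57/28)
LMTD = 40.80 K


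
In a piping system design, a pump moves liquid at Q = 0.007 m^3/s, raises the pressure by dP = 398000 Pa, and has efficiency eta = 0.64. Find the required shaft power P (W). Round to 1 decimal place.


P = Q * dP / eta
P = 0.007 * 398000 / 0.64
P = 2786.0 / 0.64
P = 4353.1 W


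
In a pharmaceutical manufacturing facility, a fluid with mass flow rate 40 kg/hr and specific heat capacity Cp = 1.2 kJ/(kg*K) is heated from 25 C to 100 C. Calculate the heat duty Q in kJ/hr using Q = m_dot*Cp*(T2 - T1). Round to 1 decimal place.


Q = m_dot * Cp * (T2 - T1)
Q = 40 * 1.2 * (100 - 25)
Q = 40 * 1.2 * 75
Q = 3600.0 kJ/hr


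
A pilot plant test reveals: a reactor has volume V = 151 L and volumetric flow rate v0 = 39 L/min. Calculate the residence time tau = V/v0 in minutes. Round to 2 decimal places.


tau = V / v0
tau = 151 / 39
tau = 3.87 min


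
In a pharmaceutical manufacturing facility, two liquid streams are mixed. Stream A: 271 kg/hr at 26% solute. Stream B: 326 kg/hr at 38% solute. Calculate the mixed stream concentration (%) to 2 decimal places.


Mass balance on solute: F1*x1 + F2*x2 = F3*x3
F3 = F1 + F2 = 271 + 326 = 597 kg/hr
x3 = (F1*x1 + F2*x2)/F3
x3 = (271*0.26 + 326*0.38) / 597
x3 = 32.55%


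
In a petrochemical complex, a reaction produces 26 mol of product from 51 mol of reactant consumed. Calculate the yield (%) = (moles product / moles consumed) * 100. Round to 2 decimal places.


Yield = (moles product / moles consumed) * 100%
Yield = (26 / 51) * 100
Yield = 0.5098 * 100
Yield = 50.98%


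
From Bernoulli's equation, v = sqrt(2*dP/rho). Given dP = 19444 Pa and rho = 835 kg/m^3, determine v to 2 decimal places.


v = sqrt(2*dP/rho)
v = sqrt(2*19444/835)
v = sqrt(46.572455)
v = 6.82 m/s


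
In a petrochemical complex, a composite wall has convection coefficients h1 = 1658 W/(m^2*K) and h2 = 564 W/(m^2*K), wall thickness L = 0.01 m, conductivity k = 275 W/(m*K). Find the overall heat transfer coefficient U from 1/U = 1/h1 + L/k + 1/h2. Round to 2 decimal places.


1/U = 1/h1 + L/k + 1/h2
1/U = 1/1658 + 0.01/275 + 1/564
1/U = 0.0006031363 + 3.63636e-05 + 0.0017730496
1/U = 0.0024125495
U = 414.50 W/(m^2*K)


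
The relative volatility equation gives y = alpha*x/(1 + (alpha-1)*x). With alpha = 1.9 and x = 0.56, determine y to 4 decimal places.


y = alpha*x / (1 + (alpha-1)*x)
y = 1.9*0.56 / (1 + (1.9-1)*0.56)
y = 1.064 / (1 + 0.504)
y = 1.064 / 1.504
y = 0.7074


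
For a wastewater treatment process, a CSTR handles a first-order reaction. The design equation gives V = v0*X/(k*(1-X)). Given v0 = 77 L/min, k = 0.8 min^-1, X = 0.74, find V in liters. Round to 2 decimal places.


V = v0 * X / (k * (1 - X))
V = 77 * 0.74 / (0.8 * (1 - 0.74))
V = 56.98 / (0.8 * 0.26)
V = 56.98 / 0.208
V = 273.94 L


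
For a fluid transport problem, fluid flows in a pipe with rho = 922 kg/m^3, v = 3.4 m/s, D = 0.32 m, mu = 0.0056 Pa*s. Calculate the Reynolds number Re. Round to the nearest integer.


Re = rho * v * D / mu
Re = 922 * 3.4 * 0.32 / 0.0056
Re = 1003.136 / 0.0056
Re = 179131


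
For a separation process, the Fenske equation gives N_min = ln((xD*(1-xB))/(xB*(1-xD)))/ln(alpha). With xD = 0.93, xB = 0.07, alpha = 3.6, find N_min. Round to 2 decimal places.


N_min = ln((xD*(1-xB))/(xB*(1-xD))) / ln(alpha)
Numerator inside ln: 0.8649 / 0.0049 = 176.510204
ln(176.510204) = 5.173379
ln(alpha) = ln(3.6) = 1.280934
N_min = 5.173379 / 1.280934 = 4.04


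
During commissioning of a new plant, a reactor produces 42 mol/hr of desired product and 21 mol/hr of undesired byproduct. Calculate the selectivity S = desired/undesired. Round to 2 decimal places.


S = desired product rate / undesired product rate
S = 42 / 21
S = 2.00


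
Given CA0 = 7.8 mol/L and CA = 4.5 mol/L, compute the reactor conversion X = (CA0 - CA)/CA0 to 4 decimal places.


X = (CA0 - CA) / CA0
X = (7.8 - 4.5) / 7.8
X = 3.3 / 7.8
X = 0.4231


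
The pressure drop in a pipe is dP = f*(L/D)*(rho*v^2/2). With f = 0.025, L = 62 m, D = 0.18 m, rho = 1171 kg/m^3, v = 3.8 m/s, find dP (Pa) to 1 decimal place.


dP = f * (L/D) * (rho*v^2/2)
dP = 0.025 * (62/0.18) * (1171*3.8^2/2)
L/D = 344.44444444
rho*v^2/2 = 1171*14.44/2 = 8454.62
dP = 0.025 * 344.44444444 * 8454.62
dP = 72803.7 Pa


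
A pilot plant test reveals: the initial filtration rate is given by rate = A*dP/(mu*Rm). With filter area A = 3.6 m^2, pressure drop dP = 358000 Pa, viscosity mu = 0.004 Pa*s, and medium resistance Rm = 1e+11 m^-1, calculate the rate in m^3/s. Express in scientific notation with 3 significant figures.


rate = A * dP / (mu * Rm)
rate = 3.6 * 358000 / (0.004 * 1e+11)
rate = 1288800.0 / 4.000e+08
rate = 3.22e-03 m^3/s


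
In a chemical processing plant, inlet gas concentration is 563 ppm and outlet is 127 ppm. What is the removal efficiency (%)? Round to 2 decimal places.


Efficiency = (G_in - G_out) / G_in * 100%
Efficiency = (563 - 127) / 563 * 100
Efficiency = 436 / 563 * 100
Efficiency = 77.44%


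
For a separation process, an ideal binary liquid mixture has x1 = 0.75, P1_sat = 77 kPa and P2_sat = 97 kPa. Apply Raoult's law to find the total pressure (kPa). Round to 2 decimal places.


P = x1*P1_sat + x2*P2_sat
x2 = 1 - x1 = 1 - 0.75 = 0.25
P = 0.75*77 + 0.25*97
P = 57.75 + 24.25
P = 82.00 kPa


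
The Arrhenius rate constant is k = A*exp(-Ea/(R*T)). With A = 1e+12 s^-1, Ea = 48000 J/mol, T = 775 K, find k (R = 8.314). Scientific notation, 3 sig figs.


k = A * exp(-Ea/(R*T))
k = 1e+12 * exp(-48000 / (8.314 * 775))
k = 1e+12 * exp(-7.449541)
k = 5.82e+08


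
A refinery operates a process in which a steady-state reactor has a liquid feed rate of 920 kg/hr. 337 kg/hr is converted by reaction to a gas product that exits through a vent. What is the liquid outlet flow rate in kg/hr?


Steady-state mass balance on the main outlet: F_out = F_in - F_removed
F_out = 920 - 337
F_out = 583 kg/hr


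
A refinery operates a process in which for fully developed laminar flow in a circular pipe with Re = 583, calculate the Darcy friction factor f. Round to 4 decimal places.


f = 64 / Re
f = 64 / 583
f = 0.1098


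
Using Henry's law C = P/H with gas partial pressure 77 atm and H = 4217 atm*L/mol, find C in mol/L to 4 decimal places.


C = P / H
C = 77 / 4217
C = 0.0183 mol/L


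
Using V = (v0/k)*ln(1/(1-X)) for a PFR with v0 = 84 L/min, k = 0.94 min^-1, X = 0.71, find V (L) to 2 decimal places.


V = (v0/k) * ln(1/(1-X))
V = (84/0.94) * ln(1/(1-0.71))
V = 89.361702 * ln(3.448276)
V = 89.361702 * 1.237874
V = 110.62 L


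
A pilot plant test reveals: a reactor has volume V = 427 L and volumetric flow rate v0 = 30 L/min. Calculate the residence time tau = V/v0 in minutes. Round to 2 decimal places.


tau = V / v0
tau = 427 / 30
tau = 14.23 min


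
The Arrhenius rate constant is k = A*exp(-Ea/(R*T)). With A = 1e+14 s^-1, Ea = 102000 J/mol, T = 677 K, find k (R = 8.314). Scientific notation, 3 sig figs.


k = A * exp(-Ea/(R*T))
k = 1e+14 * exp(-102000 / (8.314 * 677))
k = 1e+14 * exp(-18.121806)
k = 1.35e+06


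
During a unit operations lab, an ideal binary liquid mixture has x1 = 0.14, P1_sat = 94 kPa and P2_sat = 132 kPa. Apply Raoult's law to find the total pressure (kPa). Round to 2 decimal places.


P = x1*P1_sat + x2*P2_sat
x2 = 1 - x1 = 1 - 0.14 = 0.86
P = 0.14*94 + 0.86*132
P = 13.16 + 113.52
P = 126.68 kPa


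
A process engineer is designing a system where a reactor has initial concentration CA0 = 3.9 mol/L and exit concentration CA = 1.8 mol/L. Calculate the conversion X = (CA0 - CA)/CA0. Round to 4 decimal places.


X = (CA0 - CA) / CA0
X = (3.9 - 1.8) / 3.9
X = 2.1 / 3.9
X = 0.5385


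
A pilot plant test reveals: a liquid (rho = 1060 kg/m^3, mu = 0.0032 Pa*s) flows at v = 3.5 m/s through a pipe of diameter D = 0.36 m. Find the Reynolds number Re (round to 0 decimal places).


Re = rho * v * D / mu
Re = 1060 * 3.5 * 0.36 / 0.0032
Re = 1335.6 / 0.0032
Re = 417375


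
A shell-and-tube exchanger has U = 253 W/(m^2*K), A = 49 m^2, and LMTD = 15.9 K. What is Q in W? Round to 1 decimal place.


Q = U * A * LMTD
Q = 253 * 49 * 15.9
Q = 197112.3 W


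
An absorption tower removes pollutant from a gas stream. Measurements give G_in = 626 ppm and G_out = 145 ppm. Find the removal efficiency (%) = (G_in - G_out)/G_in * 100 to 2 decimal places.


Efficiency = (G_in - G_out) / G_in * 100%
Efficiency = (626 - 145) / 626 * 100
Efficiency = 481 / 626 * 100
Efficiency = 76.84%


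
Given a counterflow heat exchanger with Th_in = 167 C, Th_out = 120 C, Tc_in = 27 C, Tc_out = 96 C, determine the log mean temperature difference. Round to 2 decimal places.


dT1 = Th_in - Tc_out = 167 - 96 = 71
dT2 = Th_out - Tc_in = 120 - 27 = 93
LMTD = (dT1 - dT2) / ln(dT1/dT2)
LMTD = (71 - 93) / ln(71/93)
LMTD = 81.51 K


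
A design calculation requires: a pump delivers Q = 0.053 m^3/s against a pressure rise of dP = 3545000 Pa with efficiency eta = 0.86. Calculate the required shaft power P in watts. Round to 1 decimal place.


P = Q * dP / eta
P = 0.053 * 3545000 / 0.86
P = 187885.0 / 0.86
P = 218470.9 W


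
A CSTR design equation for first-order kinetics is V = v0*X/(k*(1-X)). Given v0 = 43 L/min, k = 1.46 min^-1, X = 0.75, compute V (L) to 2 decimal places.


V = v0 * X / (k * (1 - X))
V = 43 * 0.75 / (1.46 * (1 - 0.75))
V = 32.25 / (1.46 * 0.25)
V = 32.25 / 0.365
V = 88.36 L


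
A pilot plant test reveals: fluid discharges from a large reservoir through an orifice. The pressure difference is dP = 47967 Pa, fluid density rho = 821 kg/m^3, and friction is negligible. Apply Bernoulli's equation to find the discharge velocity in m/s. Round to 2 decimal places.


v = sqrt(2*dP/rho)
v = sqrt(2*47967/821)
v = sqrt(116.850183)
v = 10.81 m/s


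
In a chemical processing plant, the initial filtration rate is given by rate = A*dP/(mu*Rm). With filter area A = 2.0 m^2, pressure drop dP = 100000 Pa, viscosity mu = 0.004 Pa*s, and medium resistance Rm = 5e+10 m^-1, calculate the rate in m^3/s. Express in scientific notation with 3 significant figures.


rate = A * dP / (mu * Rm)
rate = 2.0 * 100000 / (0.004 * 5e+10)
rate = 200000.0 / 2.000e+08
rate = 1.00e-03 m^3/s


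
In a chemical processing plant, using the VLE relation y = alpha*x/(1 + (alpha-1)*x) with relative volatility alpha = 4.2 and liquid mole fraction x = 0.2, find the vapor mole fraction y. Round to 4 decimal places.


y = alpha*x / (1 + (alpha-1)*x)
y = 4.2*0.2 / (1 + (4.2-1)*0.2)
y = 0.84 / (1 + 0.64)
y = 0.84 / 1.64
y = 0.5122


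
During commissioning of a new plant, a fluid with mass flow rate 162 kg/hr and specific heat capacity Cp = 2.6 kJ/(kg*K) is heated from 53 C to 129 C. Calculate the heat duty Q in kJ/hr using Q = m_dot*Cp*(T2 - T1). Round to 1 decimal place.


Q = m_dot * Cp * (T2 - T1)
Q = 162 * 2.6 * (129 - 53)
Q = 162 * 2.6 * 76
Q = 32011.2 kJ/hr


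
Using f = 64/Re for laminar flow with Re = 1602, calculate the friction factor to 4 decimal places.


f = 64 / Re
f = 64 / 1602
f = 0.0400


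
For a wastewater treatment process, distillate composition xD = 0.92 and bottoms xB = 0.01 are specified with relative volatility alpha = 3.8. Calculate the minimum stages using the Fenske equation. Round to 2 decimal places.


N_min = ln((xD*(1-xB))/(xB*(1-xD))) / ln(alpha)
Numerator inside ln: 0.9108 / 0.0008 = 1138.5
ln(1138.5) = 7.037467
ln(alpha) = ln(3.8) = 1.335001
N_min = 7.037467 / 1.335001 = 5.27


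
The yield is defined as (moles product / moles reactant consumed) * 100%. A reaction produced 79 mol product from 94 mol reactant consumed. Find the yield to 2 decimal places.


Yield = (moles product / moles consumed) * 100%
Yield = (79 / 94) * 100
Yield = 0.8404 * 100
Yield = 84.04%


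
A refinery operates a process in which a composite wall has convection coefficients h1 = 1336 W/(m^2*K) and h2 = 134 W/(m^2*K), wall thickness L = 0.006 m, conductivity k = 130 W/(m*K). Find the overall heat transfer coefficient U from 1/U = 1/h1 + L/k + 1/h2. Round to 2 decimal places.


1/U = 1/h1 + L/k + 1/h2
1/U = 1/1336 + 0.006/130 + 1/134
1/U = 0.000748503 + 4.61538e-05 + 0.0074626866
1/U = 0.0082573434
U = 121.10 W/(m^2*K)


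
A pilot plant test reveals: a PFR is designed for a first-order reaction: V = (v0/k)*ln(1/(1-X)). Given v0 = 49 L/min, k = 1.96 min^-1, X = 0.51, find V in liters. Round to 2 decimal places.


V = (v0/k) * ln(1/(1-X))
V = (49/1.96) * ln(1/(1-0.51))
V = 25.0 * ln(2.040816)
V = 25.0 * 0.71335
V = 17.83 L


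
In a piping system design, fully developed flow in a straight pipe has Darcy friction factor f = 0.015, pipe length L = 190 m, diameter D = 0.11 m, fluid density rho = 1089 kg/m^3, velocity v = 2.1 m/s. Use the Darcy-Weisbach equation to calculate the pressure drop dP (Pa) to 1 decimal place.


dP = f * (L/D) * (rho*v^2/2)
dP = 0.015 * (190/0.11) * (1089*2.1^2/2)
L/D = 1727.27272727
rho*v^2/2 = 1089*4.41/2 = 2401.245
dP = 0.015 * 1727.27272727 * 2401.245
dP = 62214.1 Pa


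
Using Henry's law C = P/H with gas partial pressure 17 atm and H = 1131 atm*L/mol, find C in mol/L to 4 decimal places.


C = P / H
C = 17 / 1131
C = 0.0150 mol/L


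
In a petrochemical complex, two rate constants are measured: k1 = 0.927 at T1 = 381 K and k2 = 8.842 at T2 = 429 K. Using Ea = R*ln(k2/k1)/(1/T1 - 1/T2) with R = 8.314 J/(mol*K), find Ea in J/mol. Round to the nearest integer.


Ea = R * ln(k2/k1) / (1/T1 - 1/T2)
ln(k2/k1) = ln(8.842/0.927) = 2.2553148
1/T1 - 1/T2 = 1/381 - 1/429 = 0.000293669585
Ea = 8.314 * 2.2553148 / 0.000293669585
Ea = 63850 J/mol


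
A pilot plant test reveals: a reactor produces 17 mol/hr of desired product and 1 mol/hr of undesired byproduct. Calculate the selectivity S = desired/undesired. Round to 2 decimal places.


S = desired product rate / undesired product rate
S = 17 / 1
S = 17.00


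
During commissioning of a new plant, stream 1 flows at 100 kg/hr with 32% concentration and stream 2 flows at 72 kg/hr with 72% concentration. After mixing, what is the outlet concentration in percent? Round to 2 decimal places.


Mass balance on solute: F1*x1 + F2*x2 = F3*x3
F3 = F1 + F2 = 100 + 72 = 172 kg/hr
x3 = (F1*x1 + F2*x2)/F3
x3 = (100*0.32 + 72*0.72) / 172
x3 = 48.74%


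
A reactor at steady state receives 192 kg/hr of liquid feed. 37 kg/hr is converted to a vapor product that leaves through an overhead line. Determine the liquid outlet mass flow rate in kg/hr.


Steady-state mass balance on the main outlet: F_out = F_in - F_removed
F_out = 192 - 37
F_out = 155 kg/hr


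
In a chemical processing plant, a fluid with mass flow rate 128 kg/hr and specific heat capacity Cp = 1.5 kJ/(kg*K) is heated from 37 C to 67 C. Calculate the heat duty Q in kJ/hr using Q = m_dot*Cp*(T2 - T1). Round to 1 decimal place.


Q = m_dot * Cp * (T2 - T1)
Q = 128 * 1.5 * (67 - 37)
Q = 128 * 1.5 * 30
Q = 5760.0 kJ/hr


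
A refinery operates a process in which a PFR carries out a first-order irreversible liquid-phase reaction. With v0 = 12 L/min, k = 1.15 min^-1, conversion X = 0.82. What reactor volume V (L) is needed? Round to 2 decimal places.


V = (v0/k) * ln(1/(1-X))
V = (12/1.15) * ln(1/(1-0.82))
V = 10.434783 * ln(5.555556)
V = 10.434783 * 1.714799
V = 17.89 L


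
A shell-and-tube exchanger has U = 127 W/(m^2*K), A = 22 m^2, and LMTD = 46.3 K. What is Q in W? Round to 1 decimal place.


Q = U * A * LMTD
Q = 127 * 22 * 46.3
Q = 129362.2 W


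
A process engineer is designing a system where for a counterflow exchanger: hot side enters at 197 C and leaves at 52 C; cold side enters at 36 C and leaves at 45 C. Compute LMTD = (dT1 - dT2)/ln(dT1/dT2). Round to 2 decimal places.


dT1 = Th_in - Tc_out = 197 - 45 = 152
dT2 = Th_out - Tc_in = 52 - 36 = 16
LMTD = (dT1 - dT2) / ln(dT1/dT2)
LMTD = (152 - 16) / ln(152/16)
LMTD = 60.41 K


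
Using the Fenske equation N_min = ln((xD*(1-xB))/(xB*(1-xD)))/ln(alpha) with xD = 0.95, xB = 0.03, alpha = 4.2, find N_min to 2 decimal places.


N_min = ln((xD*(1-xB))/(xB*(1-xD))) / ln(alpha)
Numerator inside ln: 0.9215 / 0.0015 = 614.333333
ln(614.333333) = 6.420538
ln(alpha) = ln(4.2) = 1.435085
N_min = 6.420538 / 1.435085 = 4.47


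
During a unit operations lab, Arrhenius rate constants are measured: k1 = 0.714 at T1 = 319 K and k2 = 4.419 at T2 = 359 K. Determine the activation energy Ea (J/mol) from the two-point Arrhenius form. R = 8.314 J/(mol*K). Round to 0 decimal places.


Ea = R * ln(k2/k1) / (1/T1 - 1/T2)
ln(k2/k1) = ln(4.419/0.714) = 1.8227857
1/T1 - 1/T2 = 1/319 - 1/359 = 0.000349280918
Ea = 8.314 * 1.8227857 / 0.000349280918
Ea = 43388 J/mol


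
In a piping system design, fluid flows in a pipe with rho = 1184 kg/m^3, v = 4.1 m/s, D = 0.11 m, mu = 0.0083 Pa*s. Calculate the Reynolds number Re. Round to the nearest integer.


Re = rho * v * D / mu
Re = 1184 * 4.1 * 0.11 / 0.0083
Re = 533.984 / 0.0083
Re = 64335


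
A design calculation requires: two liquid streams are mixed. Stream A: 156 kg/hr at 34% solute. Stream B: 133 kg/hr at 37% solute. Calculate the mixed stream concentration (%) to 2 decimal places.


Mass balance on solute: F1*x1 + F2*x2 = F3*x3
F3 = F1 + F2 = 156 + 133 = 289 kg/hr
x3 = (F1*x1 + F2*x2)/F3
x3 = (156*0.34 + 133*0.37) / 289
x3 = 35.38%


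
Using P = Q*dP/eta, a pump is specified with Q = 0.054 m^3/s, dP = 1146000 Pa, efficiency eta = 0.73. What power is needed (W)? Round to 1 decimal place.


P = Q * dP / eta
P = 0.054 * 1146000 / 0.73
P = 61884.0 / 0.73
P = 84772.6 W


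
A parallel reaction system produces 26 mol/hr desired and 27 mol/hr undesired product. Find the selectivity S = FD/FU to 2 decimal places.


S = desired product rate / undesired product rate
S = 26 / 27
S = 0.96


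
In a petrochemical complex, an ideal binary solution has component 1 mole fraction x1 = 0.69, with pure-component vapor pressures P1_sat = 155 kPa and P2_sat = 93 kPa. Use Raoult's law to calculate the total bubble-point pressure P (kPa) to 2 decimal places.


P = x1*P1_sat + x2*P2_sat
x2 = 1 - x1 = 1 - 0.69 = 0.31
P = 0.69*155 + 0.31*93
P = 106.95 + 28.83
P = 135.78 kPa


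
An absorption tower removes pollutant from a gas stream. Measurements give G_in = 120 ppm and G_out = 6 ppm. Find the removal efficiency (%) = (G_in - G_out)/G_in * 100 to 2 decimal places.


Efficiency = (G_in - G_out) / G_in * 100%
Efficiency = (120 - 6) / 120 * 100
Efficiency = 114 / 120 * 100
Efficiency = 95.00%


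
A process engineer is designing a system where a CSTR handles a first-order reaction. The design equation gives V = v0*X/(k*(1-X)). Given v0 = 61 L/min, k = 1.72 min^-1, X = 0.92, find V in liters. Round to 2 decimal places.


V = v0 * X / (k * (1 - X))
V = 61 * 0.92 / (1.72 * (1 - 0.92))
V = 56.12 / (1.72 * 0.08)
V = 56.12 / 0.1376
V = 407.85 L


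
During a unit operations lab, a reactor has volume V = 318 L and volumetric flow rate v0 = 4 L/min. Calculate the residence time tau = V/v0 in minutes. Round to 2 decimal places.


tau = V / v0
tau = 318 / 4
tau = 79.50 min


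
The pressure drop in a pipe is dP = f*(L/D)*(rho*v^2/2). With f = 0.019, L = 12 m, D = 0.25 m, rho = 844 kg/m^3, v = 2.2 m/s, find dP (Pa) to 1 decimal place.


dP = f * (L/D) * (rho*v^2/2)
dP = 0.019 * (12/0.25) * (844*2.2^2/2)
L/D = 48.0
rho*v^2/2 = 844*4.84/2 = 2042.48
dP = 0.019 * 48.0 * 2042.48
dP = 1862.7 Pa


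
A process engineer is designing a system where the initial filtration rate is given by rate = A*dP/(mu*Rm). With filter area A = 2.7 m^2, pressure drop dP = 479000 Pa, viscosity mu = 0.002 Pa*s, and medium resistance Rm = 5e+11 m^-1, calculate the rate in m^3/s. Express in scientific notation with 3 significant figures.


rate = A * dP / (mu * Rm)
rate = 2.7 * 479000 / (0.002 * 5e+11)
rate = 1293300.0 / 1.000e+09
rate = 1.29e-03 m^3/s


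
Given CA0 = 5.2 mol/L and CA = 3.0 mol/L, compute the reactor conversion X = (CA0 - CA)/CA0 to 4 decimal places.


X = (CA0 - CA) / CA0
X = (5.2 - 3.0) / 5.2
X = 2.2 / 5.2
X = 0.4231


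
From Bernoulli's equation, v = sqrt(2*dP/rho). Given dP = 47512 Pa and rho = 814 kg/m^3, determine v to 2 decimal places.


v = sqrt(2*dP/rho)
v = sqrt(2*47512/814)
v = sqrt(116.737101)
v = 10.80 m/s


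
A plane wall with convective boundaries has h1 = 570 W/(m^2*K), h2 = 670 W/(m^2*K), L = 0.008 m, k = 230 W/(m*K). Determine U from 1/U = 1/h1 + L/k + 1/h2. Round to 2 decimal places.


1/U = 1/h1 + L/k + 1/h2
1/U = 1/570 + 0.008/230 + 1/670
1/U = 0.001754386 + 3.47826e-05 + 0.0014925373
1/U = 0.0032817059
U = 304.72 W/(m^2*K)


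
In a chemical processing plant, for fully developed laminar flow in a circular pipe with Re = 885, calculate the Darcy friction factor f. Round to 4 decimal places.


f = 64 / Re
f = 64 / 885
f = 0.0723


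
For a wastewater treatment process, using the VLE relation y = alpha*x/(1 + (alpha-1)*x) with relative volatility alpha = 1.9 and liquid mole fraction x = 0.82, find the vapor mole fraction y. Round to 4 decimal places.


y = alpha*x / (1 + (alpha-1)*x)
y = 1.9*0.82 / (1 + (1.9-1)*0.82)
y = 1.558 / (1 + 0.738)
y = 1.558 / 1.738
y = 0.8964


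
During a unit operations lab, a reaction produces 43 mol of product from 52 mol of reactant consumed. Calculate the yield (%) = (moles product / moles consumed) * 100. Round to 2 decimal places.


Yield = (moles product / moles consumed) * 100%
Yield = (43 / 52) * 100
Yield = 0.8269 * 100
Yield = 82.69%


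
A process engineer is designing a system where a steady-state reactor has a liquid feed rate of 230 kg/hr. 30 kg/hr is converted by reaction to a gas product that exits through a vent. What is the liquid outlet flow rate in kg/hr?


Steady-state mass balance on the main outlet: F_out = F_in - F_removed
F_out = 230 - 30
F_out = 200 kg/hr


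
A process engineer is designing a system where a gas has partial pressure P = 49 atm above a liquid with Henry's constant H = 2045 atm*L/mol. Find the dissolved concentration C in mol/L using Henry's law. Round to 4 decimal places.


C = P / H
C = 49 / 2045
C = 0.0240 mol/L


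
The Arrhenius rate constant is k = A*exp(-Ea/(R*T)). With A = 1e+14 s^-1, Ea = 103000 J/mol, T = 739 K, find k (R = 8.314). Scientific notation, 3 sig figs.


k = A * exp(-Ea/(R*T))
k = 1e+14 * exp(-103000 / (8.314 * 739))
k = 1e+14 * exp(-16.764197)
k = 5.24e+06


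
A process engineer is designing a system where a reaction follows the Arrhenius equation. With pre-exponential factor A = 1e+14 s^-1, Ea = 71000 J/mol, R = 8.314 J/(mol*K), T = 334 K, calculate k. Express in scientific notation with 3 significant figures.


k = A * exp(-Ea/(R*T))
k = 1e+14 * exp(-71000 / (8.314 * 334))
k = 1e+14 * exp(-25.5683)
k = 7.87e+02


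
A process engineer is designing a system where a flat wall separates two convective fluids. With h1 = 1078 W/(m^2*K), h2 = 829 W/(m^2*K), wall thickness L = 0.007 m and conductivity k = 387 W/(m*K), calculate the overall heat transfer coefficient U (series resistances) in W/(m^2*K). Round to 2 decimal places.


1/U = 1/h1 + L/k + 1/h2
1/U = 1/1078 + 0.007/387 + 1/829
1/U = 0.0009276438 + 1.80879e-05 + 0.0012062726
1/U = 0.0021520043
U = 464.68 W/(m^2*K)


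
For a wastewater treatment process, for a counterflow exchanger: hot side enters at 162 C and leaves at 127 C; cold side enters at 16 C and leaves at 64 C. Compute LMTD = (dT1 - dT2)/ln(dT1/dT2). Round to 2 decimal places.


dT1 = Th_in - Tc_out = 162 - 64 = 98
dT2 = Th_out - Tc_in = 127 - 16 = 111
LMTD = (dT1 - dT2) / ln(dT1/dT2)
LMTD = (98 - 111) / ln(98/111)
LMTD = 104.37 K


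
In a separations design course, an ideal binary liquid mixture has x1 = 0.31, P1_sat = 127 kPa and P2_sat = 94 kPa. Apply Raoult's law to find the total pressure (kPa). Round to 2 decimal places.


P = x1*P1_sat + x2*P2_sat
x2 = 1 - x1 = 1 - 0.31 = 0.69
P = 0.31*127 + 0.69*94
P = 39.37 + 64.86
P = 104.23 kPa


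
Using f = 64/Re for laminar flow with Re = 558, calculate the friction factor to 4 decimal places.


f = 64 / Re
f = 64 / 558
f = 0.1147


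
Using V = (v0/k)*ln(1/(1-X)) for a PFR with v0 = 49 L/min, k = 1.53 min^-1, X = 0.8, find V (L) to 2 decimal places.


V = (v0/k) * ln(1/(1-X))
V = (49/1.53) * ln(1/(1-0.8))
V = 32.026144 * ln(5.0)
V = 32.026144 * 1.609438
V = 51.54 L


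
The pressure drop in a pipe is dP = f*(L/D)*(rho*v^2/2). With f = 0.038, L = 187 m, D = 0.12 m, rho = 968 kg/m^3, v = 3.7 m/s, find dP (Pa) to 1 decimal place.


dP = f * (L/D) * (rho*v^2/2)
dP = 0.038 * (187/0.12) * (968*3.7^2/2)
L/D = 1558.33333333
rho*v^2/2 = 968*13.69/2 = 6625.96
dP = 0.038 * 1558.33333333 * 6625.96
dP = 392367.3 Pa


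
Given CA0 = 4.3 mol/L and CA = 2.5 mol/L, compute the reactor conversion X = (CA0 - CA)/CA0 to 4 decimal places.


X = (CA0 - CA) / CA0
X = (4.3 - 2.5) / 4.3
X = 1.8 / 4.3
X = 0.4186


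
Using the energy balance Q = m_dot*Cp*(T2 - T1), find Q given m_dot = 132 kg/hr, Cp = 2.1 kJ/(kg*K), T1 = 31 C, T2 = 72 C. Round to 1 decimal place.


Q = m_dot * Cp * (T2 - T1)
Q = 132 * 2.1 * (72 - 31)
Q = 132 * 2.1 * 41
Q = 11365.2 kJ/hr


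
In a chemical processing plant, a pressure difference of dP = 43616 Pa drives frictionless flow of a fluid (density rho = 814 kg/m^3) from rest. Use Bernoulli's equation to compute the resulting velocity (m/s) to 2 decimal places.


v = sqrt(2*dP/rho)
v = sqrt(2*43616/814)
v = sqrt(107.164619)
v = 10.35 m/s


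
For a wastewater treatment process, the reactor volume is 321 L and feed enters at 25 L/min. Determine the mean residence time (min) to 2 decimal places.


tau = V / v0
tau = 321 / 25
tau = 12.84 min


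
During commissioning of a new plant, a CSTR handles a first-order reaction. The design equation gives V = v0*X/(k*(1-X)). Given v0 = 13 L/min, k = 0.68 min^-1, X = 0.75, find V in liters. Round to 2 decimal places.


V = v0 * X / (k * (1 - X))
V = 13 * 0.75 / (0.68 * (1 - 0.75))
V = 9.75 / (0.68 * 0.25)
V = 9.75 / 0.17
V = 57.35 L


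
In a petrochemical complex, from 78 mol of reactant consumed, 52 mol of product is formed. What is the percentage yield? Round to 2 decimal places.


Yield = (moles product / moles consumed) * 100%
Yield = (52 / 78) * 100
Yield = 0.6667 * 100
Yield = 66.67%


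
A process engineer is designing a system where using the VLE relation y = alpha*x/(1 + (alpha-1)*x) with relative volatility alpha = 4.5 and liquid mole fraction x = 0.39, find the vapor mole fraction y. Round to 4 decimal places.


y = alpha*x / (1 + (alpha-1)*x)
y = 4.5*0.39 / (1 + (4.5-1)*0.39)
y = 1.755 / (1 + 1.365)
y = 1.755 / 2.365
y = 0.7421


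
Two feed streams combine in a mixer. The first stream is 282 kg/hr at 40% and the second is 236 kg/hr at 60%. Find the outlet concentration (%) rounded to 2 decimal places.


Mass balance on solute: F1*x1 + F2*x2 = F3*x3
F3 = F1 + F2 = 282 + 236 = 518 kg/hr
x3 = (F1*x1 + F2*x2)/F3
x3 = (282*0.4 + 236*0.6) / 518
x3 = 49.11%


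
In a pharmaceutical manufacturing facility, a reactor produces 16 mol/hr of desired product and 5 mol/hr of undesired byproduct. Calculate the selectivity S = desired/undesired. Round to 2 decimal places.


S = desired product rate / undesired product rate
S = 16 / 5
S = 3.20


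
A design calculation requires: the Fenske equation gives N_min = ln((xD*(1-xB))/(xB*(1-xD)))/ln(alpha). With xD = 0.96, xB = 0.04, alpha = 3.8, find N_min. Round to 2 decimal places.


N_min = ln((xD*(1-xB))/(xB*(1-xD))) / ln(alpha)
Numerator inside ln: 0.9216 / 0.0016 = 576.0
ln(576.0) = 6.356108
ln(alpha) = ln(3.8) = 1.335001
N_min = 6.356108 / 1.335001 = 4.76


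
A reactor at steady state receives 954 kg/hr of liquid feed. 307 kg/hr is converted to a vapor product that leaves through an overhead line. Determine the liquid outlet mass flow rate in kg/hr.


Steady-state mass balance on the main outlet: F_out = F_in - F_removed
F_out = 954 - 307
F_out = 647 kg/hr


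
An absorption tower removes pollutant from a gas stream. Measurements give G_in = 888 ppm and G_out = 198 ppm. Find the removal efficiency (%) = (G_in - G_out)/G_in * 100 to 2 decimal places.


Efficiency = (G_in - G_out) / G_in * 100%
Efficiency = (888 - 198) / 888 * 100
Efficiency = 690 / 888 * 100
Efficiency = 77.70%


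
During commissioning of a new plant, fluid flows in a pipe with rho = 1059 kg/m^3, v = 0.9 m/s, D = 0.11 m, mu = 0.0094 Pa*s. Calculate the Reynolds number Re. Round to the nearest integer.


Re = rho * v * D / mu
Re = 1059 * 0.9 * 0.11 / 0.0094
Re = 104.841 / 0.0094
Re = 11153


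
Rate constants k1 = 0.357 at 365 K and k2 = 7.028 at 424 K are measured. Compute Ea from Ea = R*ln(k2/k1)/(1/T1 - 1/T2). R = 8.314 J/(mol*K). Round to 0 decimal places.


Ea = R * ln(k2/k1) / (1/T1 - 1/T2)
ln(k2/k1) = ln(7.028/0.357) = 2.9799217
1/T1 - 1/T2 = 1/365 - 1/424 = 0.000381235461
Ea = 8.314 * 2.9799217 / 0.000381235461
Ea = 64986 J/mol


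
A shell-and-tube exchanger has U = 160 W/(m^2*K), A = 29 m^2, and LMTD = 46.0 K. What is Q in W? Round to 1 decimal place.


Q = U * A * LMTD
Q = 160 * 29 * 46.0
Q = 213440.0 W


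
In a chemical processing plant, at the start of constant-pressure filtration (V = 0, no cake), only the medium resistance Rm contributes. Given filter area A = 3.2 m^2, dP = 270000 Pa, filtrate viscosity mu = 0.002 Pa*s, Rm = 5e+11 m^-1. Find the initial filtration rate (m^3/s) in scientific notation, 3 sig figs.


rate = A * dP / (mu * Rm)
rate = 3.2 * 270000 / (0.002 * 5e+11)
rate = 864000.0 / 1.000e+09
rate = 8.64e-04 m^3/s


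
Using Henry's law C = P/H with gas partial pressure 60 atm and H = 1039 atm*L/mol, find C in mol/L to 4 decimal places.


C = P / H
C = 60 / 1039
C = 0.0577 mol/L


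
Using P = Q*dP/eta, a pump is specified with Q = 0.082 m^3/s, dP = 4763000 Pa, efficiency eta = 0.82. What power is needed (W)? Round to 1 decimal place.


P = Q * dP / eta
P = 0.082 * 4763000 / 0.82
P = 390566.0 / 0.82
P = 476300.0 W


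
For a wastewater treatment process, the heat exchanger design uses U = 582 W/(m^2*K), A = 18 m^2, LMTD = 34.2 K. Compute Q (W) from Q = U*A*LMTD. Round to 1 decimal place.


Q = U * A * LMTD
Q = 582 * 18 * 34.2
Q = 358279.2 W


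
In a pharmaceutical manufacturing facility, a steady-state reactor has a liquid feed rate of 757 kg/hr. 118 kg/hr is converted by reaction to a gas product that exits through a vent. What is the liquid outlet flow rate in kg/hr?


Steady-state mass balance on the main outlet: F_out = F_in - F_removed
F_out = 757 - 118
F_out = 639 kg/hr


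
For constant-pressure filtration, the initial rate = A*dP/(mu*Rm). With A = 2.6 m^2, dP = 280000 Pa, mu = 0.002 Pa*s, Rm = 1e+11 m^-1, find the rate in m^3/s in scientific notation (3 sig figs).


rate = A * dP / (mu * Rm)
rate = 2.6 * 280000 / (0.002 * 1e+11)
rate = 728000.0 / 2.000e+08
rate = 3.64e-03 m^3/s


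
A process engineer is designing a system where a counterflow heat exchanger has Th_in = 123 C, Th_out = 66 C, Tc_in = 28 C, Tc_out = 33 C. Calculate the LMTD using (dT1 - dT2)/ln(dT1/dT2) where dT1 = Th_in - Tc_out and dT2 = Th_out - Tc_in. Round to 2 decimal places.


dT1 = Th_in - Tc_out = 123 - 33 = 90
dT2 = Th_out - Tc_in = 66 - 28 = 38
LMTD = (dT1 - dT2) / ln(dT1/dT2)
LMTD = (90 - 38) / ln(90/38)
LMTD = 60.31 K


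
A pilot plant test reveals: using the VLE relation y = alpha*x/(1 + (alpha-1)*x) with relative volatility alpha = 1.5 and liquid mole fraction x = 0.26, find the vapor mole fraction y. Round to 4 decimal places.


y = alpha*x / (1 + (alpha-1)*x)
y = 1.5*0.26 / (1 + (1.5-1)*0.26)
y = 0.39 / (1 + 0.13)
y = 0.39 / 1.13
y = 0.3451


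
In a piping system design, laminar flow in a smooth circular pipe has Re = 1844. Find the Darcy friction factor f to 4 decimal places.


f = 64 / Re
f = 64 / 1844
f = 0.0347


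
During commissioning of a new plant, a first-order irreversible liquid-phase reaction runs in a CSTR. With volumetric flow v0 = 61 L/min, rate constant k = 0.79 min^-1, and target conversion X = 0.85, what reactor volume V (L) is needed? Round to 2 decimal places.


V = v0 * X / (k * (1 - X))
V = 61 * 0.85 / (0.79 * (1 - 0.85))
V = 51.85 / (0.79 * 0.15)
V = 51.85 / 0.1185
V = 437.55 L
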